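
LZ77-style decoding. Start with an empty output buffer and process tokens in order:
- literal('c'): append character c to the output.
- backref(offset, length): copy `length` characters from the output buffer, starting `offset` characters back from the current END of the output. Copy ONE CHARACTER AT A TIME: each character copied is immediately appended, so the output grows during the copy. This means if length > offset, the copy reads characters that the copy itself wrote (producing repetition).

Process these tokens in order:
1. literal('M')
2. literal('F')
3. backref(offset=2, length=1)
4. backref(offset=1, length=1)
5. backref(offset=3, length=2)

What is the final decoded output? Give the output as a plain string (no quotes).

Token 1: literal('M'). Output: "M"
Token 2: literal('F'). Output: "MF"
Token 3: backref(off=2, len=1). Copied 'M' from pos 0. Output: "MFM"
Token 4: backref(off=1, len=1). Copied 'M' from pos 2. Output: "MFMM"
Token 5: backref(off=3, len=2). Copied 'FM' from pos 1. Output: "MFMMFM"

Answer: MFMMFM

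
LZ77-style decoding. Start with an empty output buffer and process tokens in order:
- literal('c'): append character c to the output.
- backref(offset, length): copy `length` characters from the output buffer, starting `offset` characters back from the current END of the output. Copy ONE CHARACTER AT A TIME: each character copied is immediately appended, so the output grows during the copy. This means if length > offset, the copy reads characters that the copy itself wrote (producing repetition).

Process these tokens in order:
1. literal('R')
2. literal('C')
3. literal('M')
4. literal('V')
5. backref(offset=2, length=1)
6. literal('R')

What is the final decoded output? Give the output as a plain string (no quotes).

Token 1: literal('R'). Output: "R"
Token 2: literal('C'). Output: "RC"
Token 3: literal('M'). Output: "RCM"
Token 4: literal('V'). Output: "RCMV"
Token 5: backref(off=2, len=1). Copied 'M' from pos 2. Output: "RCMVM"
Token 6: literal('R'). Output: "RCMVMR"

Answer: RCMVMR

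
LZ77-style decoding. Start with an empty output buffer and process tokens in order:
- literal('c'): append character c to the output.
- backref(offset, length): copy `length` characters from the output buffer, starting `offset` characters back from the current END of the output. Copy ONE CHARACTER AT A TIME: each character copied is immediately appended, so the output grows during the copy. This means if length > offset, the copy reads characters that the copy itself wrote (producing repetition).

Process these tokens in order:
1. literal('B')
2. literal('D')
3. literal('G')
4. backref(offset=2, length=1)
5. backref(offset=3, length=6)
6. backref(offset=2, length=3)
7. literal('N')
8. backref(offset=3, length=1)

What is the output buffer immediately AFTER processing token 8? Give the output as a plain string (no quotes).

Answer: BDGDDGDDGDGDGND

Derivation:
Token 1: literal('B'). Output: "B"
Token 2: literal('D'). Output: "BD"
Token 3: literal('G'). Output: "BDG"
Token 4: backref(off=2, len=1). Copied 'D' from pos 1. Output: "BDGD"
Token 5: backref(off=3, len=6) (overlapping!). Copied 'DGDDGD' from pos 1. Output: "BDGDDGDDGD"
Token 6: backref(off=2, len=3) (overlapping!). Copied 'GDG' from pos 8. Output: "BDGDDGDDGDGDG"
Token 7: literal('N'). Output: "BDGDDGDDGDGDGN"
Token 8: backref(off=3, len=1). Copied 'D' from pos 11. Output: "BDGDDGDDGDGDGND"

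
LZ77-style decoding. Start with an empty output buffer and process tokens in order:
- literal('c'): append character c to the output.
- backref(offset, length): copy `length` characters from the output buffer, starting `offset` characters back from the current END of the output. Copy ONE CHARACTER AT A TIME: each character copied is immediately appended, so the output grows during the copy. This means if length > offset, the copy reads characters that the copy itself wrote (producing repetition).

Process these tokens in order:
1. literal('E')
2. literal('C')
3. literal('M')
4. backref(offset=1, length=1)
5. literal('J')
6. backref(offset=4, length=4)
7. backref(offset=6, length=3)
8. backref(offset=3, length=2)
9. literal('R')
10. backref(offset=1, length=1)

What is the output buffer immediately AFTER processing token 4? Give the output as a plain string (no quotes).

Token 1: literal('E'). Output: "E"
Token 2: literal('C'). Output: "EC"
Token 3: literal('M'). Output: "ECM"
Token 4: backref(off=1, len=1). Copied 'M' from pos 2. Output: "ECMM"

Answer: ECMM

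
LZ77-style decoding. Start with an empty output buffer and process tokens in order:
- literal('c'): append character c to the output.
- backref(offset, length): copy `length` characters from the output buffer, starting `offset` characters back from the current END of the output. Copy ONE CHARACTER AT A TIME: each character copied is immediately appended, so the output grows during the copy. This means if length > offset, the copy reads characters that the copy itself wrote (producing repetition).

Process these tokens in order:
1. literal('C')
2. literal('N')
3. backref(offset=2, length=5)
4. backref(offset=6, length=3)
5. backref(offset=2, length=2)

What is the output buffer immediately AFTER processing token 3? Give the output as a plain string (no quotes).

Answer: CNCNCNC

Derivation:
Token 1: literal('C'). Output: "C"
Token 2: literal('N'). Output: "CN"
Token 3: backref(off=2, len=5) (overlapping!). Copied 'CNCNC' from pos 0. Output: "CNCNCNC"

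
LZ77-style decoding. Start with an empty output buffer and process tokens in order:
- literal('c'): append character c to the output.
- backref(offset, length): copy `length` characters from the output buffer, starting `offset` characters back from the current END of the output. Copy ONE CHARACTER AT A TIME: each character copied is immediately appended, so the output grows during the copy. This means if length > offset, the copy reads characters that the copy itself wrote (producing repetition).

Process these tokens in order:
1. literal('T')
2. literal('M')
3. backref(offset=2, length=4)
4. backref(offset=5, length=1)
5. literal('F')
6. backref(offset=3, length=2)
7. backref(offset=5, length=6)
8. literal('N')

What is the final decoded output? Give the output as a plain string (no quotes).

Token 1: literal('T'). Output: "T"
Token 2: literal('M'). Output: "TM"
Token 3: backref(off=2, len=4) (overlapping!). Copied 'TMTM' from pos 0. Output: "TMTMTM"
Token 4: backref(off=5, len=1). Copied 'M' from pos 1. Output: "TMTMTMM"
Token 5: literal('F'). Output: "TMTMTMMF"
Token 6: backref(off=3, len=2). Copied 'MM' from pos 5. Output: "TMTMTMMFMM"
Token 7: backref(off=5, len=6) (overlapping!). Copied 'MMFMMM' from pos 5. Output: "TMTMTMMFMMMMFMMM"
Token 8: literal('N'). Output: "TMTMTMMFMMMMFMMMN"

Answer: TMTMTMMFMMMMFMMMN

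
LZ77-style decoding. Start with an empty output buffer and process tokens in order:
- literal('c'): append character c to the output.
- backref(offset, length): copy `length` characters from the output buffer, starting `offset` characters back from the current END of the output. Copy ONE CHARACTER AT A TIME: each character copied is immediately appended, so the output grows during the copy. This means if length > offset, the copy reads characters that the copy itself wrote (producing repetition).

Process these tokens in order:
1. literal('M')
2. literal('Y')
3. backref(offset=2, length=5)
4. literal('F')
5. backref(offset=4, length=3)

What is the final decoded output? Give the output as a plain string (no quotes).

Token 1: literal('M'). Output: "M"
Token 2: literal('Y'). Output: "MY"
Token 3: backref(off=2, len=5) (overlapping!). Copied 'MYMYM' from pos 0. Output: "MYMYMYM"
Token 4: literal('F'). Output: "MYMYMYMF"
Token 5: backref(off=4, len=3). Copied 'MYM' from pos 4. Output: "MYMYMYMFMYM"

Answer: MYMYMYMFMYM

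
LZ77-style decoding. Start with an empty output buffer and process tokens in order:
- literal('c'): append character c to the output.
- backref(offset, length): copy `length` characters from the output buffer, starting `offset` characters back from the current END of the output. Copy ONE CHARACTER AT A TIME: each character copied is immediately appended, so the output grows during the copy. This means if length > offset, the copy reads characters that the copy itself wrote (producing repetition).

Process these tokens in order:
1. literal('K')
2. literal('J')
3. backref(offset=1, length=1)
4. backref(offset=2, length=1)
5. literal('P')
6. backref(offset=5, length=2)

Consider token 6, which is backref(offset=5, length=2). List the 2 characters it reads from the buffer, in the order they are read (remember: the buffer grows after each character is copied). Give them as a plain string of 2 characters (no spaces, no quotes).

Answer: KJ

Derivation:
Token 1: literal('K'). Output: "K"
Token 2: literal('J'). Output: "KJ"
Token 3: backref(off=1, len=1). Copied 'J' from pos 1. Output: "KJJ"
Token 4: backref(off=2, len=1). Copied 'J' from pos 1. Output: "KJJJ"
Token 5: literal('P'). Output: "KJJJP"
Token 6: backref(off=5, len=2). Buffer before: "KJJJP" (len 5)
  byte 1: read out[0]='K', append. Buffer now: "KJJJPK"
  byte 2: read out[1]='J', append. Buffer now: "KJJJPKJ"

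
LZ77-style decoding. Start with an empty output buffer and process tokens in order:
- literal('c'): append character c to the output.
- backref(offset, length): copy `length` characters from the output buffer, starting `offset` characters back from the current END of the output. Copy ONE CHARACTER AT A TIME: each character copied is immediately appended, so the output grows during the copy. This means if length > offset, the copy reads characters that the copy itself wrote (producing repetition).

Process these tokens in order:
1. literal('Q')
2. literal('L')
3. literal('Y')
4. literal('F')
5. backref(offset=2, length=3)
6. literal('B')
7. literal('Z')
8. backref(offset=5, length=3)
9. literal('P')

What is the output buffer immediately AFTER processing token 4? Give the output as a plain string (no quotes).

Token 1: literal('Q'). Output: "Q"
Token 2: literal('L'). Output: "QL"
Token 3: literal('Y'). Output: "QLY"
Token 4: literal('F'). Output: "QLYF"

Answer: QLYF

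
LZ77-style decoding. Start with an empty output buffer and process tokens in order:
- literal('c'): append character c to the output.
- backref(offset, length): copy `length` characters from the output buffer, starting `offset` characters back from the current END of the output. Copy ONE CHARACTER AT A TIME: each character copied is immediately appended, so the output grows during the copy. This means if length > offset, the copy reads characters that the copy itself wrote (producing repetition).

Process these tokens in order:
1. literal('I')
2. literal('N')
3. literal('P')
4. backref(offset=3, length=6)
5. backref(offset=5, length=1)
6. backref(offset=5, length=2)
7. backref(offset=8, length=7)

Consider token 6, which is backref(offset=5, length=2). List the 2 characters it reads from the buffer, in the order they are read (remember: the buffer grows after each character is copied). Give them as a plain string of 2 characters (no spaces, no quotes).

Answer: PI

Derivation:
Token 1: literal('I'). Output: "I"
Token 2: literal('N'). Output: "IN"
Token 3: literal('P'). Output: "INP"
Token 4: backref(off=3, len=6) (overlapping!). Copied 'INPINP' from pos 0. Output: "INPINPINP"
Token 5: backref(off=5, len=1). Copied 'N' from pos 4. Output: "INPINPINPN"
Token 6: backref(off=5, len=2). Buffer before: "INPINPINPN" (len 10)
  byte 1: read out[5]='P', append. Buffer now: "INPINPINPNP"
  byte 2: read out[6]='I', append. Buffer now: "INPINPINPNPI"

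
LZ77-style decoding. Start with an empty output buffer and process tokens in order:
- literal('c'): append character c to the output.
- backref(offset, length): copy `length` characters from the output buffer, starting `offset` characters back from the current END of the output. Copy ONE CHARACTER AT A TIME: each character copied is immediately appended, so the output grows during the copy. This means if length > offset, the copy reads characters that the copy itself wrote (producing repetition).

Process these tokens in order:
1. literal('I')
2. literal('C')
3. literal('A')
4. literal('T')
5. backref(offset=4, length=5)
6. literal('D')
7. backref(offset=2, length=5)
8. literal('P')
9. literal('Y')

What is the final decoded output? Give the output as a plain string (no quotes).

Answer: ICATICATIDIDIDIPY

Derivation:
Token 1: literal('I'). Output: "I"
Token 2: literal('C'). Output: "IC"
Token 3: literal('A'). Output: "ICA"
Token 4: literal('T'). Output: "ICAT"
Token 5: backref(off=4, len=5) (overlapping!). Copied 'ICATI' from pos 0. Output: "ICATICATI"
Token 6: literal('D'). Output: "ICATICATID"
Token 7: backref(off=2, len=5) (overlapping!). Copied 'IDIDI' from pos 8. Output: "ICATICATIDIDIDI"
Token 8: literal('P'). Output: "ICATICATIDIDIDIP"
Token 9: literal('Y'). Output: "ICATICATIDIDIDIPY"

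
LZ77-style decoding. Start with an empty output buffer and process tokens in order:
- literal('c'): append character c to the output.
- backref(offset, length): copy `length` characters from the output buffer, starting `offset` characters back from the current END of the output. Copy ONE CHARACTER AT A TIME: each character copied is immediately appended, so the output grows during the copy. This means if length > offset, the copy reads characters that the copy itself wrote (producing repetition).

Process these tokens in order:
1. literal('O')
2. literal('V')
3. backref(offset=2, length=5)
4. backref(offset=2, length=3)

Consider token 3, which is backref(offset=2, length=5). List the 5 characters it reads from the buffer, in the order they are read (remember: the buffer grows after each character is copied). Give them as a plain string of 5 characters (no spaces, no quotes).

Answer: OVOVO

Derivation:
Token 1: literal('O'). Output: "O"
Token 2: literal('V'). Output: "OV"
Token 3: backref(off=2, len=5). Buffer before: "OV" (len 2)
  byte 1: read out[0]='O', append. Buffer now: "OVO"
  byte 2: read out[1]='V', append. Buffer now: "OVOV"
  byte 3: read out[2]='O', append. Buffer now: "OVOVO"
  byte 4: read out[3]='V', append. Buffer now: "OVOVOV"
  byte 5: read out[4]='O', append. Buffer now: "OVOVOVO"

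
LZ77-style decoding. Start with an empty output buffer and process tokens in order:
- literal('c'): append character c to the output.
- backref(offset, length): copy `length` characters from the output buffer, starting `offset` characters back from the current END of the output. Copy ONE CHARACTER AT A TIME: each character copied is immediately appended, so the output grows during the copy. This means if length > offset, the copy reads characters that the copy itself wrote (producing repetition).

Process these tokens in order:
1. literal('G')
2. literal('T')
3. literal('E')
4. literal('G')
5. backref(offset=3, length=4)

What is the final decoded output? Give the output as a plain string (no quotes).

Answer: GTEGTEGT

Derivation:
Token 1: literal('G'). Output: "G"
Token 2: literal('T'). Output: "GT"
Token 3: literal('E'). Output: "GTE"
Token 4: literal('G'). Output: "GTEG"
Token 5: backref(off=3, len=4) (overlapping!). Copied 'TEGT' from pos 1. Output: "GTEGTEGT"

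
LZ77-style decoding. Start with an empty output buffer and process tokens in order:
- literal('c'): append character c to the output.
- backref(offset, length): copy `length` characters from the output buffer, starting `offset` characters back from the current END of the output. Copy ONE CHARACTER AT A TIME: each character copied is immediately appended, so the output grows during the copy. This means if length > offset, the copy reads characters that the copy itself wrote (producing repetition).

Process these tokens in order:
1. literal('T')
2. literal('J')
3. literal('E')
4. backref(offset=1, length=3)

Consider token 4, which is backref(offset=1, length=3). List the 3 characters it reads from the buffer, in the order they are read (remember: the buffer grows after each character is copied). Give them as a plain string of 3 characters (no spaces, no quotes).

Token 1: literal('T'). Output: "T"
Token 2: literal('J'). Output: "TJ"
Token 3: literal('E'). Output: "TJE"
Token 4: backref(off=1, len=3). Buffer before: "TJE" (len 3)
  byte 1: read out[2]='E', append. Buffer now: "TJEE"
  byte 2: read out[3]='E', append. Buffer now: "TJEEE"
  byte 3: read out[4]='E', append. Buffer now: "TJEEEE"

Answer: EEE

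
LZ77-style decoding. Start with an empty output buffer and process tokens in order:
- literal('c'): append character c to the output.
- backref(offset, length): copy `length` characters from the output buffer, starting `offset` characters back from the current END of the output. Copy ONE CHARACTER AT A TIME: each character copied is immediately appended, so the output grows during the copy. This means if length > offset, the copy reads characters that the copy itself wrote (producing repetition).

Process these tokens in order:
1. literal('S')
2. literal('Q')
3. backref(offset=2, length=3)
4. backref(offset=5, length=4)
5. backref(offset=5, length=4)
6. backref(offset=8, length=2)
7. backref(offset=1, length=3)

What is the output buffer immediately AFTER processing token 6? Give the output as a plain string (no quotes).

Answer: SQSQSSQSQSSQSSQ

Derivation:
Token 1: literal('S'). Output: "S"
Token 2: literal('Q'). Output: "SQ"
Token 3: backref(off=2, len=3) (overlapping!). Copied 'SQS' from pos 0. Output: "SQSQS"
Token 4: backref(off=5, len=4). Copied 'SQSQ' from pos 0. Output: "SQSQSSQSQ"
Token 5: backref(off=5, len=4). Copied 'SSQS' from pos 4. Output: "SQSQSSQSQSSQS"
Token 6: backref(off=8, len=2). Copied 'SQ' from pos 5. Output: "SQSQSSQSQSSQSSQ"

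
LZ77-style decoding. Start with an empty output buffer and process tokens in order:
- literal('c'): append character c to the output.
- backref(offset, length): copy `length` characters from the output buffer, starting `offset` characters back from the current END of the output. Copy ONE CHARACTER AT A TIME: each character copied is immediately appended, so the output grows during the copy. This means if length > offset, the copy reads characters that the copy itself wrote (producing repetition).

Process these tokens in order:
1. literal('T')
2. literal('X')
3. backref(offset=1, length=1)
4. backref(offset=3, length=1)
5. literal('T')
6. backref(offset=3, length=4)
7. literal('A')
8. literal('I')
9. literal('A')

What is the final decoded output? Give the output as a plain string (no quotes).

Token 1: literal('T'). Output: "T"
Token 2: literal('X'). Output: "TX"
Token 3: backref(off=1, len=1). Copied 'X' from pos 1. Output: "TXX"
Token 4: backref(off=3, len=1). Copied 'T' from pos 0. Output: "TXXT"
Token 5: literal('T'). Output: "TXXTT"
Token 6: backref(off=3, len=4) (overlapping!). Copied 'XTTX' from pos 2. Output: "TXXTTXTTX"
Token 7: literal('A'). Output: "TXXTTXTTXA"
Token 8: literal('I'). Output: "TXXTTXTTXAI"
Token 9: literal('A'). Output: "TXXTTXTTXAIA"

Answer: TXXTTXTTXAIA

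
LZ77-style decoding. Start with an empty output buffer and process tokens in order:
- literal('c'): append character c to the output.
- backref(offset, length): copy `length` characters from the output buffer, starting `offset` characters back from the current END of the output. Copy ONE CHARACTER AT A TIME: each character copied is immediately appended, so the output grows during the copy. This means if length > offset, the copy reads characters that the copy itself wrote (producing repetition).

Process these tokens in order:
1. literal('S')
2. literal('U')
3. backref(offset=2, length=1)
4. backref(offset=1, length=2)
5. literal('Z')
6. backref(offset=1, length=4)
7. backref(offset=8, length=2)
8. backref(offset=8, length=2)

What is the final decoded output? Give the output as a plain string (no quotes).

Answer: SUSSSZZZZZSSSZ

Derivation:
Token 1: literal('S'). Output: "S"
Token 2: literal('U'). Output: "SU"
Token 3: backref(off=2, len=1). Copied 'S' from pos 0. Output: "SUS"
Token 4: backref(off=1, len=2) (overlapping!). Copied 'SS' from pos 2. Output: "SUSSS"
Token 5: literal('Z'). Output: "SUSSSZ"
Token 6: backref(off=1, len=4) (overlapping!). Copied 'ZZZZ' from pos 5. Output: "SUSSSZZZZZ"
Token 7: backref(off=8, len=2). Copied 'SS' from pos 2. Output: "SUSSSZZZZZSS"
Token 8: backref(off=8, len=2). Copied 'SZ' from pos 4. Output: "SUSSSZZZZZSSSZ"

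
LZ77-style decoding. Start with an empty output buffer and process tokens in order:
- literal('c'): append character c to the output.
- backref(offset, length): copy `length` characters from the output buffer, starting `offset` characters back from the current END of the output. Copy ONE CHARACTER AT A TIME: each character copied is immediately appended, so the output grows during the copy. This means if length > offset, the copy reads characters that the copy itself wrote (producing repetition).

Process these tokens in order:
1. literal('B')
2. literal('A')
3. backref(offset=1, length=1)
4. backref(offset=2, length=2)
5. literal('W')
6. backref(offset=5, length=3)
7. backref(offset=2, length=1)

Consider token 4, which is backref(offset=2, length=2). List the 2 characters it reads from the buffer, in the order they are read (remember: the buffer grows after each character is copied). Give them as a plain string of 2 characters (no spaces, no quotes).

Answer: AA

Derivation:
Token 1: literal('B'). Output: "B"
Token 2: literal('A'). Output: "BA"
Token 3: backref(off=1, len=1). Copied 'A' from pos 1. Output: "BAA"
Token 4: backref(off=2, len=2). Buffer before: "BAA" (len 3)
  byte 1: read out[1]='A', append. Buffer now: "BAAA"
  byte 2: read out[2]='A', append. Buffer now: "BAAAA"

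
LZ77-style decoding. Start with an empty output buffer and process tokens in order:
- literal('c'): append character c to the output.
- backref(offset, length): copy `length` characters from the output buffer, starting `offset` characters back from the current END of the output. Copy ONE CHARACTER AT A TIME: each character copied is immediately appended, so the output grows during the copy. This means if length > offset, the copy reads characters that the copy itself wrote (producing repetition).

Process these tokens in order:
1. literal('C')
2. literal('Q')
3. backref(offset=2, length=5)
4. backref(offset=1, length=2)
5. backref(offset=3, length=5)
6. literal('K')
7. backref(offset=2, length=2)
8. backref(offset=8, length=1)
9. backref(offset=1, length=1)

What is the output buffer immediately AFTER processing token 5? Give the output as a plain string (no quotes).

Answer: CQCQCQCCCCCCCC

Derivation:
Token 1: literal('C'). Output: "C"
Token 2: literal('Q'). Output: "CQ"
Token 3: backref(off=2, len=5) (overlapping!). Copied 'CQCQC' from pos 0. Output: "CQCQCQC"
Token 4: backref(off=1, len=2) (overlapping!). Copied 'CC' from pos 6. Output: "CQCQCQCCC"
Token 5: backref(off=3, len=5) (overlapping!). Copied 'CCCCC' from pos 6. Output: "CQCQCQCCCCCCCC"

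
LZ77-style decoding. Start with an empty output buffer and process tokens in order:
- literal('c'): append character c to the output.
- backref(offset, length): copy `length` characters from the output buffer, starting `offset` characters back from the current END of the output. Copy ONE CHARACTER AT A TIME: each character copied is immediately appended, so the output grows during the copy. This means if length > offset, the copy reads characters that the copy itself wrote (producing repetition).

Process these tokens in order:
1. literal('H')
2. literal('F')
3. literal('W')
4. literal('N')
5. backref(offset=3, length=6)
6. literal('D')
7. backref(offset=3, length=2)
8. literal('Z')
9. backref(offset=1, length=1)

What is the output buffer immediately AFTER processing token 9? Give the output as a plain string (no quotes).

Token 1: literal('H'). Output: "H"
Token 2: literal('F'). Output: "HF"
Token 3: literal('W'). Output: "HFW"
Token 4: literal('N'). Output: "HFWN"
Token 5: backref(off=3, len=6) (overlapping!). Copied 'FWNFWN' from pos 1. Output: "HFWNFWNFWN"
Token 6: literal('D'). Output: "HFWNFWNFWND"
Token 7: backref(off=3, len=2). Copied 'WN' from pos 8. Output: "HFWNFWNFWNDWN"
Token 8: literal('Z'). Output: "HFWNFWNFWNDWNZ"
Token 9: backref(off=1, len=1). Copied 'Z' from pos 13. Output: "HFWNFWNFWNDWNZZ"

Answer: HFWNFWNFWNDWNZZ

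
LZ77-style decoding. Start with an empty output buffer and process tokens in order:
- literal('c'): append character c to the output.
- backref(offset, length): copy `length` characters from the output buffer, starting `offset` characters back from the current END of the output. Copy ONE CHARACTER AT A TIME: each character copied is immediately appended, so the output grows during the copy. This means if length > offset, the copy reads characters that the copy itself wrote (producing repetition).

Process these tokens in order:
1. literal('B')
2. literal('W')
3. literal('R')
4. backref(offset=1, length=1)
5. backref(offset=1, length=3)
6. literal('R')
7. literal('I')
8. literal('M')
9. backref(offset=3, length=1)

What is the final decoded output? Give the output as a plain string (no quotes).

Token 1: literal('B'). Output: "B"
Token 2: literal('W'). Output: "BW"
Token 3: literal('R'). Output: "BWR"
Token 4: backref(off=1, len=1). Copied 'R' from pos 2. Output: "BWRR"
Token 5: backref(off=1, len=3) (overlapping!). Copied 'RRR' from pos 3. Output: "BWRRRRR"
Token 6: literal('R'). Output: "BWRRRRRR"
Token 7: literal('I'). Output: "BWRRRRRRI"
Token 8: literal('M'). Output: "BWRRRRRRIM"
Token 9: backref(off=3, len=1). Copied 'R' from pos 7. Output: "BWRRRRRRIMR"

Answer: BWRRRRRRIMR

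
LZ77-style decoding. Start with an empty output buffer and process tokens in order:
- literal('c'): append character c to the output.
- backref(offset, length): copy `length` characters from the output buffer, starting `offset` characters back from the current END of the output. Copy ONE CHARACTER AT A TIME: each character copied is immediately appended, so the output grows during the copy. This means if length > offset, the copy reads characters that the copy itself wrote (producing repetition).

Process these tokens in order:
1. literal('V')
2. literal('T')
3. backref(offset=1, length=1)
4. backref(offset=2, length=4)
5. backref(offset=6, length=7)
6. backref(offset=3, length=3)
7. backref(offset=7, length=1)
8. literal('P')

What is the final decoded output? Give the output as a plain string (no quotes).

Answer: VTTTTTTTTTTTTTTTTTP

Derivation:
Token 1: literal('V'). Output: "V"
Token 2: literal('T'). Output: "VT"
Token 3: backref(off=1, len=1). Copied 'T' from pos 1. Output: "VTT"
Token 4: backref(off=2, len=4) (overlapping!). Copied 'TTTT' from pos 1. Output: "VTTTTTT"
Token 5: backref(off=6, len=7) (overlapping!). Copied 'TTTTTTT' from pos 1. Output: "VTTTTTTTTTTTTT"
Token 6: backref(off=3, len=3). Copied 'TTT' from pos 11. Output: "VTTTTTTTTTTTTTTTT"
Token 7: backref(off=7, len=1). Copied 'T' from pos 10. Output: "VTTTTTTTTTTTTTTTTT"
Token 8: literal('P'). Output: "VTTTTTTTTTTTTTTTTTP"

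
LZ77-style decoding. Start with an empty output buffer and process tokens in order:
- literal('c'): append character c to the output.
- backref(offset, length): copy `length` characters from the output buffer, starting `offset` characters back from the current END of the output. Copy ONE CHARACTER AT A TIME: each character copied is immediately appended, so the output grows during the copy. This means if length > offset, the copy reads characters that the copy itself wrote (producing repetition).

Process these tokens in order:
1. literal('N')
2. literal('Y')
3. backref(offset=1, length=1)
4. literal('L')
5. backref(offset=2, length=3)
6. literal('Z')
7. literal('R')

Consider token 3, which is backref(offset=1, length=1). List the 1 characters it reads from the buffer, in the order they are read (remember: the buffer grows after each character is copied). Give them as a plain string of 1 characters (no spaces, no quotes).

Answer: Y

Derivation:
Token 1: literal('N'). Output: "N"
Token 2: literal('Y'). Output: "NY"
Token 3: backref(off=1, len=1). Buffer before: "NY" (len 2)
  byte 1: read out[1]='Y', append. Buffer now: "NYY"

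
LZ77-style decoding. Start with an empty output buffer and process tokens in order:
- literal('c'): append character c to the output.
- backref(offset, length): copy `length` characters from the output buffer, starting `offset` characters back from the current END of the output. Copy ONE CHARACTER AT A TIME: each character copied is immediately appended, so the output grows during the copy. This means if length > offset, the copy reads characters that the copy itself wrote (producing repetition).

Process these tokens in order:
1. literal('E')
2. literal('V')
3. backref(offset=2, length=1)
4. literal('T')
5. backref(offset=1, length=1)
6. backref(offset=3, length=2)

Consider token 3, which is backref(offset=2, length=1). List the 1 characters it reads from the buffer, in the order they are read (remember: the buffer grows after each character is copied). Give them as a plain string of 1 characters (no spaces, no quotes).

Answer: E

Derivation:
Token 1: literal('E'). Output: "E"
Token 2: literal('V'). Output: "EV"
Token 3: backref(off=2, len=1). Buffer before: "EV" (len 2)
  byte 1: read out[0]='E', append. Buffer now: "EVE"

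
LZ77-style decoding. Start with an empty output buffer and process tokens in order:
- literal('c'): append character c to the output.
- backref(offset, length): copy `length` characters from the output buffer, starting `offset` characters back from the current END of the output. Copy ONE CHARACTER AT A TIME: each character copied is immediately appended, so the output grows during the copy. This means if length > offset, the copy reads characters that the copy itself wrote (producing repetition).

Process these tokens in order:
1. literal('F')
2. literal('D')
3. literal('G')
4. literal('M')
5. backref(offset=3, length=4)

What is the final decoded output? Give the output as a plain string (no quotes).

Answer: FDGMDGMD

Derivation:
Token 1: literal('F'). Output: "F"
Token 2: literal('D'). Output: "FD"
Token 3: literal('G'). Output: "FDG"
Token 4: literal('M'). Output: "FDGM"
Token 5: backref(off=3, len=4) (overlapping!). Copied 'DGMD' from pos 1. Output: "FDGMDGMD"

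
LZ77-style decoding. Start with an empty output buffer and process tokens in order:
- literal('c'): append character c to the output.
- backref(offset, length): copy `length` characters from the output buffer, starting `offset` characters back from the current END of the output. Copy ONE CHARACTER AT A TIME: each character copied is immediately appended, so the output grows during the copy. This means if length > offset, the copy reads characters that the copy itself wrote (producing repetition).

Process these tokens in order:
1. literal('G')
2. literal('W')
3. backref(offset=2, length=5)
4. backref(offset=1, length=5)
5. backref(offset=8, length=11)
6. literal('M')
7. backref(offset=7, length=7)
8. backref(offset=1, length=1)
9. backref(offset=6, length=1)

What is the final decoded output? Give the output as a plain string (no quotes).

Answer: GWGWGWGGGGGGGWGGGGGGGWGMGGGGWGMMG

Derivation:
Token 1: literal('G'). Output: "G"
Token 2: literal('W'). Output: "GW"
Token 3: backref(off=2, len=5) (overlapping!). Copied 'GWGWG' from pos 0. Output: "GWGWGWG"
Token 4: backref(off=1, len=5) (overlapping!). Copied 'GGGGG' from pos 6. Output: "GWGWGWGGGGGG"
Token 5: backref(off=8, len=11) (overlapping!). Copied 'GWGGGGGGGWG' from pos 4. Output: "GWGWGWGGGGGGGWGGGGGGGWG"
Token 6: literal('M'). Output: "GWGWGWGGGGGGGWGGGGGGGWGM"
Token 7: backref(off=7, len=7). Copied 'GGGGWGM' from pos 17. Output: "GWGWGWGGGGGGGWGGGGGGGWGMGGGGWGM"
Token 8: backref(off=1, len=1). Copied 'M' from pos 30. Output: "GWGWGWGGGGGGGWGGGGGGGWGMGGGGWGMM"
Token 9: backref(off=6, len=1). Copied 'G' from pos 26. Output: "GWGWGWGGGGGGGWGGGGGGGWGMGGGGWGMMG"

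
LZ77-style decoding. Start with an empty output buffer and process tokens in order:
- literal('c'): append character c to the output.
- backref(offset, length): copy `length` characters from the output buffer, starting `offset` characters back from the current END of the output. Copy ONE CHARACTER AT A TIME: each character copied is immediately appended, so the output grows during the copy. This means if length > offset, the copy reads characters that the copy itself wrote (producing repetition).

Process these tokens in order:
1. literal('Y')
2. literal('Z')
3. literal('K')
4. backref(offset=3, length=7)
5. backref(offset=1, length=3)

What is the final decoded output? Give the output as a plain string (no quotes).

Token 1: literal('Y'). Output: "Y"
Token 2: literal('Z'). Output: "YZ"
Token 3: literal('K'). Output: "YZK"
Token 4: backref(off=3, len=7) (overlapping!). Copied 'YZKYZKY' from pos 0. Output: "YZKYZKYZKY"
Token 5: backref(off=1, len=3) (overlapping!). Copied 'YYY' from pos 9. Output: "YZKYZKYZKYYYY"

Answer: YZKYZKYZKYYYY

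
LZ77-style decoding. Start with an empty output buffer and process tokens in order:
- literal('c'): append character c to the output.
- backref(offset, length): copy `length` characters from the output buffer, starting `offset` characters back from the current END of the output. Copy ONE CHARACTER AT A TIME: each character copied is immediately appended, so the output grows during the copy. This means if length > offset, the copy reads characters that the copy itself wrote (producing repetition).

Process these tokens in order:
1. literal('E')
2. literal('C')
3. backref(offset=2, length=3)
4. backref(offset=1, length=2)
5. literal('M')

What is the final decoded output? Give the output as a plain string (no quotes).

Answer: ECECEEEM

Derivation:
Token 1: literal('E'). Output: "E"
Token 2: literal('C'). Output: "EC"
Token 3: backref(off=2, len=3) (overlapping!). Copied 'ECE' from pos 0. Output: "ECECE"
Token 4: backref(off=1, len=2) (overlapping!). Copied 'EE' from pos 4. Output: "ECECEEE"
Token 5: literal('M'). Output: "ECECEEEM"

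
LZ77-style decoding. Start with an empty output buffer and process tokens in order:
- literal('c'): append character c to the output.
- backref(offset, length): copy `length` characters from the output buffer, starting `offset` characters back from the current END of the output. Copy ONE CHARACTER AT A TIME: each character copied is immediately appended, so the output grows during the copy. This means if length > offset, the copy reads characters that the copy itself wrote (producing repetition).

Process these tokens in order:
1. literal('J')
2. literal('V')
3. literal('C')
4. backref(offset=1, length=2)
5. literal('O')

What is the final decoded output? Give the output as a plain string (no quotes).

Token 1: literal('J'). Output: "J"
Token 2: literal('V'). Output: "JV"
Token 3: literal('C'). Output: "JVC"
Token 4: backref(off=1, len=2) (overlapping!). Copied 'CC' from pos 2. Output: "JVCCC"
Token 5: literal('O'). Output: "JVCCCO"

Answer: JVCCCO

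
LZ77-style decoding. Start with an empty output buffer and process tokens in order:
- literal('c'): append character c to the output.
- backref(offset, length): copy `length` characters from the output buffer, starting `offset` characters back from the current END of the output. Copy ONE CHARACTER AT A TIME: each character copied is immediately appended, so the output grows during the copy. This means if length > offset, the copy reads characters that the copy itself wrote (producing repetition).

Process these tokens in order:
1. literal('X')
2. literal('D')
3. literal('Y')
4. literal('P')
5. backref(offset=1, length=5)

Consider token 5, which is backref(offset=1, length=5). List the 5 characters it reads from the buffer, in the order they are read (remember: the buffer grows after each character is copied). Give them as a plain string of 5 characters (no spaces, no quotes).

Answer: PPPPP

Derivation:
Token 1: literal('X'). Output: "X"
Token 2: literal('D'). Output: "XD"
Token 3: literal('Y'). Output: "XDY"
Token 4: literal('P'). Output: "XDYP"
Token 5: backref(off=1, len=5). Buffer before: "XDYP" (len 4)
  byte 1: read out[3]='P', append. Buffer now: "XDYPP"
  byte 2: read out[4]='P', append. Buffer now: "XDYPPP"
  byte 3: read out[5]='P', append. Buffer now: "XDYPPPP"
  byte 4: read out[6]='P', append. Buffer now: "XDYPPPPP"
  byte 5: read out[7]='P', append. Buffer now: "XDYPPPPPP"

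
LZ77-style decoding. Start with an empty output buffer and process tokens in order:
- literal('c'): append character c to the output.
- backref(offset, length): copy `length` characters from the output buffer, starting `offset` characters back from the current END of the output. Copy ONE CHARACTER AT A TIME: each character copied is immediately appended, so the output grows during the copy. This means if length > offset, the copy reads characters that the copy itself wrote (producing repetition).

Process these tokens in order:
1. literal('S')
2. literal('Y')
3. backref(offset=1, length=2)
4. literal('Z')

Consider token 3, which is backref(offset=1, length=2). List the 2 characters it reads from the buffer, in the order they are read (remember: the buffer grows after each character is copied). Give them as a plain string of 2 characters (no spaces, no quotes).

Token 1: literal('S'). Output: "S"
Token 2: literal('Y'). Output: "SY"
Token 3: backref(off=1, len=2). Buffer before: "SY" (len 2)
  byte 1: read out[1]='Y', append. Buffer now: "SYY"
  byte 2: read out[2]='Y', append. Buffer now: "SYYY"

Answer: YY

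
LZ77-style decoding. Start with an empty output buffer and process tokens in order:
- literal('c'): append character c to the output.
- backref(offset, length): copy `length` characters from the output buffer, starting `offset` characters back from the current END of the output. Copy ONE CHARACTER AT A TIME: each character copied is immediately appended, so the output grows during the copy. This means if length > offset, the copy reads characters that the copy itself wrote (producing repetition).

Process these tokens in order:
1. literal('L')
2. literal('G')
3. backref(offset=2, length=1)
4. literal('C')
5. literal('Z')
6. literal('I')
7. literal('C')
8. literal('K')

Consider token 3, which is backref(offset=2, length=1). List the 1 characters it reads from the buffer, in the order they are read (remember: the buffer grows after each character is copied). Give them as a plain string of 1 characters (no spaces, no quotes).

Answer: L

Derivation:
Token 1: literal('L'). Output: "L"
Token 2: literal('G'). Output: "LG"
Token 3: backref(off=2, len=1). Buffer before: "LG" (len 2)
  byte 1: read out[0]='L', append. Buffer now: "LGL"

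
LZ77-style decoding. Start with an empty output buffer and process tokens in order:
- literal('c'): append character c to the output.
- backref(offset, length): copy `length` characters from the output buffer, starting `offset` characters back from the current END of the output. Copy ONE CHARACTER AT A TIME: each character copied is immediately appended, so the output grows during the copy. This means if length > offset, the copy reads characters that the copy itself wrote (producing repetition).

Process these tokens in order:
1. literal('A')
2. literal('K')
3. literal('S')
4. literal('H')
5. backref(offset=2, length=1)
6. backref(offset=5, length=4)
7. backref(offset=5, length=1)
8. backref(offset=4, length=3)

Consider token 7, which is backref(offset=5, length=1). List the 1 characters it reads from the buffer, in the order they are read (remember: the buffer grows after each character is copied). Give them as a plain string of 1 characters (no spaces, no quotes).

Token 1: literal('A'). Output: "A"
Token 2: literal('K'). Output: "AK"
Token 3: literal('S'). Output: "AKS"
Token 4: literal('H'). Output: "AKSH"
Token 5: backref(off=2, len=1). Copied 'S' from pos 2. Output: "AKSHS"
Token 6: backref(off=5, len=4). Copied 'AKSH' from pos 0. Output: "AKSHSAKSH"
Token 7: backref(off=5, len=1). Buffer before: "AKSHSAKSH" (len 9)
  byte 1: read out[4]='S', append. Buffer now: "AKSHSAKSHS"

Answer: S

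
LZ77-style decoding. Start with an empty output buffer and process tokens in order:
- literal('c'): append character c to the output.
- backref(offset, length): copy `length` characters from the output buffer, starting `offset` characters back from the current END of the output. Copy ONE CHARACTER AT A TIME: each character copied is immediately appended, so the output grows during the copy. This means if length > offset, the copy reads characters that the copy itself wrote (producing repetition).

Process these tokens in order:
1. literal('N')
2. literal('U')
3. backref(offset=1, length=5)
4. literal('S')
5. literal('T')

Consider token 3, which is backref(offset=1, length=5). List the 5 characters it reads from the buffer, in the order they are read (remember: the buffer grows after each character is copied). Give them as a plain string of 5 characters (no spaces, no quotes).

Answer: UUUUU

Derivation:
Token 1: literal('N'). Output: "N"
Token 2: literal('U'). Output: "NU"
Token 3: backref(off=1, len=5). Buffer before: "NU" (len 2)
  byte 1: read out[1]='U', append. Buffer now: "NUU"
  byte 2: read out[2]='U', append. Buffer now: "NUUU"
  byte 3: read out[3]='U', append. Buffer now: "NUUUU"
  byte 4: read out[4]='U', append. Buffer now: "NUUUUU"
  byte 5: read out[5]='U', append. Buffer now: "NUUUUUU"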